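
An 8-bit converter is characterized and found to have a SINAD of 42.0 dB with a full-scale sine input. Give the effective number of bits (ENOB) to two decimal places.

ENOB = (SINAD − 1.76) / 6.02 = (42.0 − 1.76)/6.02 = 6.684.

6.68 bits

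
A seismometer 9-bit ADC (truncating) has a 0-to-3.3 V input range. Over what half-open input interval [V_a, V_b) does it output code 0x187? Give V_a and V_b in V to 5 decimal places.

LSB = 3.3/2^9 = 6.445 mV.
Code 0x187 = 391 decimal.
V_a = V_low + 391·LSB = 2.52012 V; V_b = V_low + 392·LSB = 2.52656 V.

[2.52012 V, 2.52656 V)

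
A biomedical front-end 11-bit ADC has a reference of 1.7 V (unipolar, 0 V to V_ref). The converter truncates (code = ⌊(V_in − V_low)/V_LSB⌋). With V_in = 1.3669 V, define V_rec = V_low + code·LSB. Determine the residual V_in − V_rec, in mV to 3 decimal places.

One LSB is 1.7 V / 2048 = 0.830 mV.
Scaled input = 1646.7125 LSBs, so code = 1646.
Reconstructed: 1.3663086 V.
Difference: 0.000591406 V → 0.591 mV.

0.591 mV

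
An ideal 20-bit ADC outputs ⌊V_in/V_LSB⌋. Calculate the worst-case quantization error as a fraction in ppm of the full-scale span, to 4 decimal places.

Truncating → worst-case error = 1 LSB = V_FS/2^20, so 1e+06/1048576 = 0.953674 ppm of full scale.

0.9537 ppm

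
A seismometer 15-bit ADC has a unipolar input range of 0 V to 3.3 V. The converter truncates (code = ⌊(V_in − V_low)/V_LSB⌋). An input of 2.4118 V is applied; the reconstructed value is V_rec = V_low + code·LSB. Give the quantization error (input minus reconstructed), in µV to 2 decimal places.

44.63 µV

One LSB is 3.3 V / 32768 = 100.71 µV.
Scaled input = 23948.4432 LSBs, so code = 23948.
Reconstructed: 2.4117554 V.
V_in − V_rec = 4.46289e-05 V = 44.63 µV.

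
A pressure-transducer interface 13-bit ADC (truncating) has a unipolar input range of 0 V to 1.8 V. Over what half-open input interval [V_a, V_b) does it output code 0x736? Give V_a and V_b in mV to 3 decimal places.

LSB = 1.8/2^13 = 219.73 µV.
Code 0x736 = 1846 decimal.
V_a = V_low + 1846·LSB = 0.405615 V; V_b = V_low + 1847·LSB = 0.405835 V.

[405.615 mV, 405.835 mV)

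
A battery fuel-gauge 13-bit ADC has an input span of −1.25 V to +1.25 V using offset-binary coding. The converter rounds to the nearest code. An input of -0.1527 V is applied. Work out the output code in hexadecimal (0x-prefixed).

With 8192 levels over 2.5 V, one step is 305.18 µV.
Input sits at 3595.633 steps above V_low.
round(3595.633) = 3596.
In hexadecimal (0x-prefixed): 0xE0C.

code 0xE0C (decimal 3596)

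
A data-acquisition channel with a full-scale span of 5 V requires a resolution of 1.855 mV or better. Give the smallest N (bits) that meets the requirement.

12 bits

Number of steps required ≥ 5 V / 1.855 mV = 2695.42.
Need 2^N ≥ 2695.42; 2^11 = 2048, 2^12 = 4096.
Minimum N = 12.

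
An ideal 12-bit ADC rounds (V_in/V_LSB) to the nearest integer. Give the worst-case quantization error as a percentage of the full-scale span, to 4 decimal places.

0.0122 %

Rounding → worst-case error = ½ LSB = V_FS/2^13, so 100/8192 = 0.012207 % of full scale.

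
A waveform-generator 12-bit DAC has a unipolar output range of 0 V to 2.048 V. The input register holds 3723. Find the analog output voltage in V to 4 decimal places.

LSB = 2.048 V / 2^12 = 0.500 mV.
V_out = 0 + 3723 × 0.0005 V = 1.8615 V.

1.8615 V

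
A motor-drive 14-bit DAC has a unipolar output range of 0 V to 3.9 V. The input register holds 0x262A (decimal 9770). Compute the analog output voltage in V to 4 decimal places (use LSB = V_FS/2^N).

2.3256 V

LSB = 3.9 V / 2^14 = 238.04 µV.
Code 0x262A = 9770 decimal.
V_out = 0 + 9770 × 0.000238037 V = 2.32562 V.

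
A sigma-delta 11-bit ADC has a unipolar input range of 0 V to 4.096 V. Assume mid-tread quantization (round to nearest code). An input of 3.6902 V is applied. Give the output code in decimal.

With 2048 levels over 4.096 V, one step is 2.000 mV.
Input sits at 1845.100 steps above V_low.
round(1845.100) = 1845.

code 1845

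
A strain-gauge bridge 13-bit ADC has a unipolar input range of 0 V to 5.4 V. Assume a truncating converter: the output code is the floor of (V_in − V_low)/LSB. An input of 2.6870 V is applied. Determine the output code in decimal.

code 4076

LSB = 5.4 V / 8192 = 0.659 mV.
Input sits at 4076.279 steps above V_low.
Floor → code 4076.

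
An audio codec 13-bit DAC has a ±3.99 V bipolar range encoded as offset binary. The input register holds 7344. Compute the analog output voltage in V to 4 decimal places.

LSB = 7.98 V / 2^13 = 0.974 mV.
V_out = (−3.99) + 7344 × 0.000974121 V = 3.16395 V.

3.1639 V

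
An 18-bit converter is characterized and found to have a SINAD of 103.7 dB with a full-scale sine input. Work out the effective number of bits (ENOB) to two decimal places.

16.93 bits

ENOB = (SINAD − 1.76) / 6.02 = (103.7 − 1.76)/6.02 = 16.934.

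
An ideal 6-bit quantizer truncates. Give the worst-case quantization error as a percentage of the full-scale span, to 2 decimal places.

1.56 %

Truncating → worst-case error = 1 LSB = V_FS/2^6, so 100/64 = 1.5625 % of full scale.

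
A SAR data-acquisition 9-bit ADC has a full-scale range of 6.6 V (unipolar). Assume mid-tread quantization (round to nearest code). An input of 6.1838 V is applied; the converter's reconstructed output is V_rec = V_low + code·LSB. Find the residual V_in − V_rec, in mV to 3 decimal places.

Step size: 6.6 V ÷ 2^9 = 12.891 mV.
(6.1838 − 0)/0.0128906 = 479.7130; round gives code 480.
Code 480 maps back to 0 + 480×0.0128906 V = 6.1875 V.
V_in − V_rec = -0.0037 V = -3.700 mV.

-3.700 mV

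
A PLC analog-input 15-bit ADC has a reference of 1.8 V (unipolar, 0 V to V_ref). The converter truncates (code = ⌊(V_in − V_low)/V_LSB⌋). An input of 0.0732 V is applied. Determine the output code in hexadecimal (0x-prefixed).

code 0x534 (decimal 1332)

LSB = 1.8 V / 32768 = 54.93 µV.
(0.0732 − 0) / 5.49316e-05 = 1332.565 LSBs.
Floor → code 1332.
In hexadecimal (0x-prefixed): 0x534.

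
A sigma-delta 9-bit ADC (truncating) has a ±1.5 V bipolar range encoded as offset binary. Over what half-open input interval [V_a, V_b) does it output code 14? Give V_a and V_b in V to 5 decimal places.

[-1.41797 V, -1.41211 V)

LSB = 3/2^9 = 5.859 mV.
V_a = V_low + 14·LSB = -1.41797 V; V_b = V_low + 15·LSB = -1.41211 V.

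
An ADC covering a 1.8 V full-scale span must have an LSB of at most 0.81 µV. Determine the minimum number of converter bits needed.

22 bits

Number of steps required ≥ 1.8 V / 0.81 µV = 2222222.22.
Need 2^N ≥ 2222222.22; 2^21 = 2097152, 2^22 = 4194304.
Minimum N = 22.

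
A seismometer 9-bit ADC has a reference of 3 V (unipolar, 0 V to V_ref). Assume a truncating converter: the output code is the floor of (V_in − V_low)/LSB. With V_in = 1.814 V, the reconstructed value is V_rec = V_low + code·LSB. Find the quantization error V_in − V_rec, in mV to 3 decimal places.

Step size: 3 V ÷ 2^9 = 5.859 mV.
Scaled input = 309.5893 LSBs, so code = 309.
V_rec = 0 + 309·0.00585938 = 1.8105469 V.
Error = 1.814 − 1.8105469 = 0.00345313 V = 3.453 mV.

3.453 mV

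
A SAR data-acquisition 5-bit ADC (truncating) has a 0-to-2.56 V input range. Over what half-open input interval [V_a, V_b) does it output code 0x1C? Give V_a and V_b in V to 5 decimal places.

[2.24000 V, 2.32000 V)

LSB = 2.56/2^5 = 80.000 mV.
Code 0x1C = 28 decimal.
V_a = V_low + 28·LSB = 2.24 V; V_b = V_low + 29·LSB = 2.32 V.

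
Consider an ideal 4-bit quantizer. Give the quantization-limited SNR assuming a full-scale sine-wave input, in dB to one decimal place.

25.8 dB

SNR ≈ 6.02·N + 1.76 dB = 6.02·4 + 1.76 = 25.84 dB.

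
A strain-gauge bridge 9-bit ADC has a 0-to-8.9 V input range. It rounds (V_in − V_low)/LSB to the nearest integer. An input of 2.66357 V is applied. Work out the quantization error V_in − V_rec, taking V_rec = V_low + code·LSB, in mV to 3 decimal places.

4.000 mV

LSB = 8.9/2^9 = 17.383 mV.
(2.66357 − 0)/0.0173828 = 153.2301; round gives code 153.
Reconstructed: 2.6595703 V.
Error = 2.66357 − 2.6595703 = 0.00399969 V = 4.000 mV.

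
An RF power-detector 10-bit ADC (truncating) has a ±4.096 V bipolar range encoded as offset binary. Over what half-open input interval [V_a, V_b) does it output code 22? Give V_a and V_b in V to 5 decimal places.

LSB = 8.192/2^10 = 8.000 mV.
V_a = V_low + 22·LSB = -3.92 V; V_b = V_low + 23·LSB = -3.912 V.

[-3.92000 V, -3.91200 V)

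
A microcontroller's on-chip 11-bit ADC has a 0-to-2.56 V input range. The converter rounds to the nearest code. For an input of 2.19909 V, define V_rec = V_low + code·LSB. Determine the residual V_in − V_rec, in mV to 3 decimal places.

One LSB is 2.56 V / 2048 = 1.250 mV.
(V_in − V_low)/LSB = (2.19909 − 0)/0.00125 = 1759.2720 → code 1759 (round).
Code 1759 maps back to 0 + 1759×0.00125 V = 2.19875 V.
Error = 2.19909 − 2.19875 = 0.00034 V = 0.340 mV.

0.340 mV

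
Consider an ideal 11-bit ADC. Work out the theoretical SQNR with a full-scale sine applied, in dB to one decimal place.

68.0 dB

SNR ≈ 6.02·N + 1.76 dB = 6.02·11 + 1.76 = 67.98 dB.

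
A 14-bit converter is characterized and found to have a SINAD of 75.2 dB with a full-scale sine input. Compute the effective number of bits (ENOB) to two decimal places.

ENOB = (SINAD − 1.76) / 6.02 = (75.2 − 1.76)/6.02 = 12.199.

12.20 bits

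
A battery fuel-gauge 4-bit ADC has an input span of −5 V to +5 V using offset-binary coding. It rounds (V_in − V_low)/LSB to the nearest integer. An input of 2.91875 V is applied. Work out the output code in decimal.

With 16 levels over 10 V, one step is 0.6250 V.
(2.91875 − (−5)) / 0.625 = 12.670 LSBs.
So the output code is 13.

code 13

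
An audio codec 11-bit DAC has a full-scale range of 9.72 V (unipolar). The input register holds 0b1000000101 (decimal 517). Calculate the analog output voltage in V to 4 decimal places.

LSB = 9.72 V / 2^11 = 4.746 mV.
Code 0b1000000101 = 517 decimal.
V_out = 0 + 517 × 0.00474609 V = 2.45373 V.

2.4537 V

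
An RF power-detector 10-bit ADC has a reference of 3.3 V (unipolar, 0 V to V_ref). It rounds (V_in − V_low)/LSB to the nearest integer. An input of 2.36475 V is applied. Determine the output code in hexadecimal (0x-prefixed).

Full-scale span = 3.3 V; LSB = 3.3/2^10 = 3.223 mV.
(2.36475 − 0) / 0.00322266 = 733.789 LSBs.
Round → code 734.
In hexadecimal (0x-prefixed): 0x2DE.

code 0x2DE (decimal 734)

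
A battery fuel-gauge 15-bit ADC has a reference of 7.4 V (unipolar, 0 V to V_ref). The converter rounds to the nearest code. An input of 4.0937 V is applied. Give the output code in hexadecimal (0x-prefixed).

code 0x46CF (decimal 18127)

Full-scale span = 7.4 V; LSB = 7.4/2^15 = 225.83 µV.
Input sits at 18127.346 steps above V_low.
So the output code is 18127.
In hexadecimal (0x-prefixed): 0x46CF.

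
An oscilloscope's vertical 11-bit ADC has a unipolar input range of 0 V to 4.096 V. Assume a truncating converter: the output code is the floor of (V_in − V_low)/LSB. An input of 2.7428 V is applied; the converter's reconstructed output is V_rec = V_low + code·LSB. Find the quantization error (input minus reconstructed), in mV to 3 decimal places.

0.800 mV

Step size: 4.096 V ÷ 2^11 = 2.000 mV.
Scaled input = 1371.4000 LSBs, so code = 1371.
Reconstructed: 2.742 V.
Difference: 0.0008 V → 0.800 mV.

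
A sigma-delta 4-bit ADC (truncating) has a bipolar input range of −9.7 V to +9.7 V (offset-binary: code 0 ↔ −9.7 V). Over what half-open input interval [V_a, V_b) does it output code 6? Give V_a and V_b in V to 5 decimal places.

LSB = 19.4/2^4 = 1.2125 V.
V_a = V_low + 6·LSB = -2.425 V; V_b = V_low + 7·LSB = -1.2125 V.

[-2.42500 V, -1.21250 V)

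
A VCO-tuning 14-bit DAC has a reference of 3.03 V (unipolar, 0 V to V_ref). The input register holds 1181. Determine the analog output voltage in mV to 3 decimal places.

LSB = 3.03 V / 2^14 = 184.94 µV.
V_out = 0 + 1181 × 0.000184937 V = 0.21841 V.
= 218.410 mV.

218.410 mV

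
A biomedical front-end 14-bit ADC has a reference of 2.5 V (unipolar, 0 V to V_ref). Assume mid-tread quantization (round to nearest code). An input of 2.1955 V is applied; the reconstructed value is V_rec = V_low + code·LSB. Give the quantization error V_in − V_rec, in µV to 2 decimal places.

LSB = 2.5/2^14 = 152.59 µV.
Scaled input = 14388.4288 LSBs, so code = 14388.
Code 14388 maps back to 0 + 14388×0.000152588 V = 2.1954346 V.
Error = 2.1955 − 2.1954346 = 6.54297e-05 V = 65.43 µV.

65.43 µV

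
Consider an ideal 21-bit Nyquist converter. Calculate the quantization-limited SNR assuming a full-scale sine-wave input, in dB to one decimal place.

128.2 dB

SNR ≈ 6.02·N + 1.76 dB = 6.02·21 + 1.76 = 128.18 dB.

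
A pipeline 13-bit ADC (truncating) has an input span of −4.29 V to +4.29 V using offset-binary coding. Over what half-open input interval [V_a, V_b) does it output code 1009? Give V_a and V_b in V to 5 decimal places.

[-3.23321 V, -3.23216 V)

LSB = 8.58/2^13 = 1.047 mV.
V_a = V_low + 1009·LSB = -3.23321 V; V_b = V_low + 1010·LSB = -3.23216 V.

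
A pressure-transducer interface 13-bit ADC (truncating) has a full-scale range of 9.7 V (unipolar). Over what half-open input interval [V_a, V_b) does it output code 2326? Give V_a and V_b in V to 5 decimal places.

LSB = 9.7/2^13 = 1.184 mV.
V_a = V_low + 2326·LSB = 2.75417 V; V_b = V_low + 2327·LSB = 2.75536 V.

[2.75417 V, 2.75536 V)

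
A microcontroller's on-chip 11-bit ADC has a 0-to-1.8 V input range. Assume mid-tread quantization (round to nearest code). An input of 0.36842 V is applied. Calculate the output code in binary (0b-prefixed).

LSB = 1.8 V / 2048 = 0.879 mV.
(0.36842 − 0) / 0.000878906 = 419.180 LSBs.
Round → code 419.
In binary (0b-prefixed): 0b110100011.

code 0b110100011 (decimal 419)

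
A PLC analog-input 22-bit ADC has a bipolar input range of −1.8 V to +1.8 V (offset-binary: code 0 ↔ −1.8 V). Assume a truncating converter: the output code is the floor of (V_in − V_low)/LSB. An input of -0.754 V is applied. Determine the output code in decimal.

code 1218678

Full-scale span = 3.6 V; LSB = 3.6/2^22 = 0.86 µV.
(-0.754 − (−1.8)) / 8.58307e-07 = 1218678.329 LSBs.
⌊·⌋(1218678.329) = 1218678.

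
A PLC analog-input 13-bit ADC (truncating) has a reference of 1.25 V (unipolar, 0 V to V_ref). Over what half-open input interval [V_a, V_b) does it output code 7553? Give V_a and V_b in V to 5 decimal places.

[1.15250 V, 1.15265 V)

LSB = 1.25/2^13 = 152.59 µV.
V_a = V_low + 7553·LSB = 1.1525 V; V_b = V_low + 7554·LSB = 1.15265 V.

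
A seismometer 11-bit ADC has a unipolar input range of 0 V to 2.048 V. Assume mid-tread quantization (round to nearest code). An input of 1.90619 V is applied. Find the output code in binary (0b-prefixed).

Full-scale span = 2.048 V; LSB = 2.048/2^11 = 1.000 mV.
(V_in − V_low)/LSB = (1.90619 − 0) / 0.001 = 1906.190.
So the output code is 1906.
In binary (0b-prefixed): 0b11101110010.

code 0b11101110010 (decimal 1906)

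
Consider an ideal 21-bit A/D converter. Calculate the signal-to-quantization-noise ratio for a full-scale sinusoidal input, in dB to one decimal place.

SNR ≈ 6.02·N + 1.76 dB = 6.02·21 + 1.76 = 128.18 dB.

128.2 dB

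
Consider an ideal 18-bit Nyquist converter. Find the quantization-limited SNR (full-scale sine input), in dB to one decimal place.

SNR ≈ 6.02·N + 1.76 dB = 6.02·18 + 1.76 = 110.12 dB.

110.1 dB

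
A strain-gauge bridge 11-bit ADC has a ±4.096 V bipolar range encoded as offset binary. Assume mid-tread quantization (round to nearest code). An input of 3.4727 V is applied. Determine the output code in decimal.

Full-scale span = 8.192 V; LSB = 8.192/2^11 = 4.000 mV.
(V_in − V_low)/LSB = (3.4727 − (−4.096)) / 0.004 = 1892.175.
round(1892.175) = 1892.

code 1892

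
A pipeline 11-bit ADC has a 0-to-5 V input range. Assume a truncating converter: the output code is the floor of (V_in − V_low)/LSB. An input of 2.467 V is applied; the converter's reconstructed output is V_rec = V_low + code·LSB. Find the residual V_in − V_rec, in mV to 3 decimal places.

Step size: 5 V ÷ 2^11 = 2.441 mV.
(V_in − V_low)/LSB = (2.467 − 0)/0.00244141 = 1010.4832 → code 1010 (floor).
V_rec = 0 + 1010·0.00244141 = 2.4658203 V.
Difference: 0.00117969 V → 1.180 mV.

1.180 mV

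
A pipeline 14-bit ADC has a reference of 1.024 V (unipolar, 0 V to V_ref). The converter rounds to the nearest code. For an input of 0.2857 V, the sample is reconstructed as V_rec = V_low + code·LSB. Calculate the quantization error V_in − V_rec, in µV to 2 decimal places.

One LSB is 1.024 V / 16384 = 62.50 µV.
(0.2857 − 0)/6.25e-05 = 4571.2000; round gives code 4571.
Code 4571 maps back to 0 + 4571×6.25e-05 V = 0.2856875 V.
Error = 0.2857 − 0.2856875 = 1.25e-05 V = 12.50 µV.

12.50 µV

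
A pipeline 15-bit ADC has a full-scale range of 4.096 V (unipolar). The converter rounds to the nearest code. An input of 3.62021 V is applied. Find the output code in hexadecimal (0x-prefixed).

code 0x7122 (decimal 28962)

LSB = 4.096 V / 32768 = 125.00 µV.
(3.62021 − 0) / 0.000125 = 28961.680 LSBs.
So the output code is 28962.
In hexadecimal (0x-prefixed): 0x7122.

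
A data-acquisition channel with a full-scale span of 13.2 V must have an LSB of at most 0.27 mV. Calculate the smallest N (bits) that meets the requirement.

Number of steps required ≥ 13.2 V / 0.27 mV = 48888.89.
Need 2^N ≥ 48888.89; 2^15 = 32768, 2^16 = 65536.
Minimum N = 16.

16 bits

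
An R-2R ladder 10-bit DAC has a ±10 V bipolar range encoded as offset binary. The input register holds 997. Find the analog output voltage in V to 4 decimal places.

LSB = 20 V / 2^10 = 19.531 mV.
V_out = (−10) + 997 × 0.0195312 V = 9.47266 V.

9.4727 V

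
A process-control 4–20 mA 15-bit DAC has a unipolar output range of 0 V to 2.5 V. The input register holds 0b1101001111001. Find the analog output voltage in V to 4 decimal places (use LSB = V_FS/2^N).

0.5170 V

LSB = 2.5 V / 2^15 = 76.29 µV.
Code 0b1101001111001 = 6777 decimal.
V_out = 0 + 6777 × 7.62939e-05 V = 0.517044 V.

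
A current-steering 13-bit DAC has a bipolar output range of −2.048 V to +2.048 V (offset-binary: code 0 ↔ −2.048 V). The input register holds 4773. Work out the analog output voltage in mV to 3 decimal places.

338.500 mV

LSB = 4.096 V / 2^13 = 0.500 mV.
V_out = (−2.048) + 4773 × 0.0005 V = 0.3385 V.
= 338.500 mV.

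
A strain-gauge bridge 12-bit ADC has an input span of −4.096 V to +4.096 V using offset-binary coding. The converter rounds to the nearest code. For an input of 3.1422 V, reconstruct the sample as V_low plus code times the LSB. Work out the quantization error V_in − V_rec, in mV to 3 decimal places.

0.200 mV

LSB = 8.192/2^12 = 2.000 mV.
(V_in − V_low)/LSB = (3.1422 − (−4.096))/0.002 = 3619.1000 → code 3619 (round).
Code 3619 maps back to (−4.096) + 3619×0.002 V = 3.142 V.
V_in − V_rec = 0.0002 V = 0.200 mV.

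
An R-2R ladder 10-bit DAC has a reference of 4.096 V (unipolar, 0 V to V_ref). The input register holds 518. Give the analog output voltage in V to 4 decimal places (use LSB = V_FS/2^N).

2.0720 V

LSB = 4.096 V / 2^10 = 4.000 mV.
V_out = 0 + 518 × 0.004 V = 2.072 V.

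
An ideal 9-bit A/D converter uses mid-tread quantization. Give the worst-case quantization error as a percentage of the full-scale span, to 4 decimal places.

0.0977 %

Rounding → worst-case error = ½ LSB = V_FS/2^10, so 100/1024 = 0.0976562 % of full scale.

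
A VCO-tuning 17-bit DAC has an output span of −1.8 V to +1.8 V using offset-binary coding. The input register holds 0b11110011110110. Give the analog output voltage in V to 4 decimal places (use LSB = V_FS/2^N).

LSB = 3.6 V / 2^17 = 27.47 µV.
Code 0b11110011110110 = 15606 decimal.
V_out = (−1.8) + 15606 × 2.74658e-05 V = -1.37137 V.

-1.3714 V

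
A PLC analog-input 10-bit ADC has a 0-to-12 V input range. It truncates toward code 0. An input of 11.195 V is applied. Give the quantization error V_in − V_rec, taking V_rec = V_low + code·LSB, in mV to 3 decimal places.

3.594 mV

One LSB is 12 V / 1024 = 11.719 mV.
(11.195 − 0)/0.0117188 = 955.3067; ⌊·⌋ gives code 955.
V_rec = 0 + 955·0.0117188 = 11.191406 V.
Difference: 0.00359375 V → 3.594 mV.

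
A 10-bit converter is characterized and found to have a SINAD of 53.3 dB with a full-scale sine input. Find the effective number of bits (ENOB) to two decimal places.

ENOB = (SINAD − 1.76) / 6.02 = (53.3 − 1.76)/6.02 = 8.561.

8.56 bits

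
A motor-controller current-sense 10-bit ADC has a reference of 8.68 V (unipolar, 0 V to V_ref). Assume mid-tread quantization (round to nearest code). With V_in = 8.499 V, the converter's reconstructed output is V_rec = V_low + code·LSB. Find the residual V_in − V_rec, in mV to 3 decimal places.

-2.992 mV

Step size: 8.68 V ÷ 2^10 = 8.477 mV.
(V_in − V_low)/LSB = (8.499 − 0)/0.00847656 = 1002.6470 → code 1003 (round).
Reconstructed: 8.5019922 V.
V_in − V_rec = -0.00299219 V = -2.992 mV.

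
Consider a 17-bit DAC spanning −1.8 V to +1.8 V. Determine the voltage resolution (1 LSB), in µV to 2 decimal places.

27.47 µV

Full-scale span = 3.6 V.
LSB = 3.6 / 2^17 = 3.6 / 131072 = 2.74658e-05 V = 27.47 µV.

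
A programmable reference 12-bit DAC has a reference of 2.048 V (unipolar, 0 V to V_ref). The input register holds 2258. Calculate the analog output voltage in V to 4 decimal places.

1.1290 V

LSB = 2.048 V / 2^12 = 0.500 mV.
V_out = 0 + 2258 × 0.0005 V = 1.129 V.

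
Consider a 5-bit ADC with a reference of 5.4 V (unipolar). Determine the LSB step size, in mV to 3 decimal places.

168.750 mV

Full-scale span = 5.4 V.
LSB = 5.4 / 2^5 = 5.4 / 32 = 0.16875 V = 168.750 mV.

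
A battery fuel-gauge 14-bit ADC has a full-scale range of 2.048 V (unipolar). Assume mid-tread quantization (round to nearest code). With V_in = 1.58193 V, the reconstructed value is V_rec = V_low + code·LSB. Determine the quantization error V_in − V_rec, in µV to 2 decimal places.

Step size: 2.048 V ÷ 2^14 = 125.00 µV.
(1.58193 − 0)/0.000125 = 12655.4400; round gives code 12655.
Code 12655 maps back to 0 + 12655×0.000125 V = 1.581875 V.
V_in − V_rec = 5.5e-05 V = 55.00 µV.

55.00 µV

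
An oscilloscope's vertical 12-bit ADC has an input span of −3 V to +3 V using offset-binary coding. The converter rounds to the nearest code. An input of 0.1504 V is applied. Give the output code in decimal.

code 2151

LSB = 6 V / 4096 = 1.465 mV.
(V_in − V_low)/LSB = (0.1504 − (−3)) / 0.00146484 = 2150.673.
round(2150.673) = 2151.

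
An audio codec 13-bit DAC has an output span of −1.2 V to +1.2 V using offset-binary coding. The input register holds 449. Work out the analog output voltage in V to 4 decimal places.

-1.0685 V

LSB = 2.4 V / 2^13 = 292.97 µV.
V_out = (−1.2) + 449 × 0.000292969 V = -1.06846 V.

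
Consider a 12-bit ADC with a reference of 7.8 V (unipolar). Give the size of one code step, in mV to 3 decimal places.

Full-scale span = 7.8 V.
LSB = 7.8 / 2^12 = 7.8 / 4096 = 0.0019043 V = 1.904 mV.

1.904 mV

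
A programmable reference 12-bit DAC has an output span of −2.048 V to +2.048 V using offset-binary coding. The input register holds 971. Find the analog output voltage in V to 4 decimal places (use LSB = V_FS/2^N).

-1.0770 V

LSB = 4.096 V / 2^12 = 1.000 mV.
V_out = (−2.048) + 971 × 0.001 V = -1.077 V.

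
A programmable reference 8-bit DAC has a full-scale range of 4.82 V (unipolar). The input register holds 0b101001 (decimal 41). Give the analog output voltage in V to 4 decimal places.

0.7720 V

LSB = 4.82 V / 2^8 = 18.828 mV.
Code 0b101001 = 41 decimal.
V_out = 0 + 41 × 0.0188281 V = 0.771953 V.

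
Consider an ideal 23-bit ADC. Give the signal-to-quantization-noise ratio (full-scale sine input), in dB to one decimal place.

SNR ≈ 6.02·N + 1.76 dB = 6.02·23 + 1.76 = 140.22 dB.

140.2 dB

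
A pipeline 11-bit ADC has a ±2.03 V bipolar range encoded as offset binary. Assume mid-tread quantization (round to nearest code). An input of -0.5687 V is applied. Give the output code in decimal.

code 737

Full-scale span = 4.06 V; LSB = 4.06/2^11 = 1.982 mV.
Input sits at 737.129 steps above V_low.
round(737.129) = 737.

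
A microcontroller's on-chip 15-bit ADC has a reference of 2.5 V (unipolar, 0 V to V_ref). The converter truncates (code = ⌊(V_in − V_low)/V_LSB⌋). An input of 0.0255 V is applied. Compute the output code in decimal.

Full-scale span = 2.5 V; LSB = 2.5/2^15 = 76.29 µV.
(0.0255 − 0) / 7.62939e-05 = 334.234 LSBs.
⌊·⌋(334.234) = 334.

code 334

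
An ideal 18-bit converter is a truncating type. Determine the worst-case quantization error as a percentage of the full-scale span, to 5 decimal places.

0.00038 %

Truncating → worst-case error = 1 LSB = V_FS/2^18, so 100/262144 = 0.00038147 % of full scale.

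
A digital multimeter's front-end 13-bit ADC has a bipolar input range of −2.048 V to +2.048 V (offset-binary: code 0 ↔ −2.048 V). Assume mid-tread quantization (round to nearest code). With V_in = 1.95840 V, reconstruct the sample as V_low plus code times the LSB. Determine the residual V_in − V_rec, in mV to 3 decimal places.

One LSB is 4.096 V / 8192 = 0.500 mV.
(1.95840 − (−2.048))/0.0005 = 8012.8000; round gives code 8013.
Code 8013 maps back to (−2.048) + 8013×0.0005 V = 1.9585 V.
Difference: -0.0001 V → -0.100 mV.

-0.100 mV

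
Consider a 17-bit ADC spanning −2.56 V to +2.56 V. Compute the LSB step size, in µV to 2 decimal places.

39.06 µV

Full-scale span = 5.12 V.
LSB = 5.12 / 2^17 = 5.12 / 131072 = 3.90625e-05 V = 39.06 µV.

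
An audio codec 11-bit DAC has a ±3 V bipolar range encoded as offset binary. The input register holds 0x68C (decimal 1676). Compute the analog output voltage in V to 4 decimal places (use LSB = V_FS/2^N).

1.9102 V

LSB = 6 V / 2^11 = 2.930 mV.
Code 0x68C = 1676 decimal.
V_out = (−3) + 1676 × 0.00292969 V = 1.91016 V.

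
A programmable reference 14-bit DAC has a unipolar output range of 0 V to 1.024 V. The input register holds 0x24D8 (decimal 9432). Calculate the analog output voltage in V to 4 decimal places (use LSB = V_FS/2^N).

0.5895 V

LSB = 1.024 V / 2^14 = 62.50 µV.
Code 0x24D8 = 9432 decimal.
V_out = 0 + 9432 × 6.25e-05 V = 0.5895 V.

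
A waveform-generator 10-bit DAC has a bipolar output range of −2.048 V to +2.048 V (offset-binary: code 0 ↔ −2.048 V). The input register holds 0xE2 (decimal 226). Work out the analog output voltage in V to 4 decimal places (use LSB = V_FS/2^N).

-1.1440 V

LSB = 4.096 V / 2^10 = 4.000 mV.
Code 0xE2 = 226 decimal.
V_out = (−2.048) + 226 × 0.004 V = -1.144 V.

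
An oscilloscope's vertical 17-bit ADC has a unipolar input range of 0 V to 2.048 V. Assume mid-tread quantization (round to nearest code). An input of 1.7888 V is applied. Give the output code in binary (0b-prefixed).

code 0b11011111100110011 (decimal 114483)

With 131072 levels over 2.048 V, one step is 15.62 µV.
Input sits at 114483.200 steps above V_low.
Round → code 114483.
In binary (0b-prefixed): 0b11011111100110011.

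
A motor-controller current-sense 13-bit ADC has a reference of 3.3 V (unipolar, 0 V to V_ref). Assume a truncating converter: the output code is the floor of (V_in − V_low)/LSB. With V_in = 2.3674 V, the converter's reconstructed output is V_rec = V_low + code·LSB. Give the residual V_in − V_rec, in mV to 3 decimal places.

0.359 mV

Step size: 3.3 V ÷ 2^13 = 402.83 µV.
(V_in − V_low)/LSB = (2.3674 − 0)/0.000402832 = 5876.8912 → code 5876 (floor).
Code 5876 maps back to 0 + 5876×0.000402832 V = 2.367041 V.
Difference: 0.000358984 V → 0.359 mV.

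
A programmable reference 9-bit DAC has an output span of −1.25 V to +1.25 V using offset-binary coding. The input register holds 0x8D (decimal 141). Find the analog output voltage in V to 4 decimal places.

LSB = 2.5 V / 2^9 = 4.883 mV.
Code 0x8D = 141 decimal.
V_out = (−1.25) + 141 × 0.00488281 V = -0.561523 V.

-0.5615 V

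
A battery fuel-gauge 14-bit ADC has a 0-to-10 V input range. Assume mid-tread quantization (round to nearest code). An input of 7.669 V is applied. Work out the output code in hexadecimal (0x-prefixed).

With 16384 levels over 10 V, one step is 0.610 mV.
(7.669 − 0) / 0.000610352 = 12564.890 LSBs.
Round → code 12565.
In hexadecimal (0x-prefixed): 0x3115.

code 0x3115 (decimal 12565)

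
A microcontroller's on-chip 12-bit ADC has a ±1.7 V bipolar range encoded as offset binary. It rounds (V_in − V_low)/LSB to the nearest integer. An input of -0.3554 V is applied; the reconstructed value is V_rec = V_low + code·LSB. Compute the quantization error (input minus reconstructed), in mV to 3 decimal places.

Step size: 3.4 V ÷ 2^12 = 0.830 mV.
(V_in − V_low)/LSB = (-0.3554 − (−1.7))/0.000830078 = 1619.8475 → code 1620 (round).
V_rec = (−1.7) + 1620·0.000830078 = -0.35527344 V.
Error = -0.3554 − (−0.35527344) = -0.000126562 V = -0.127 mV.

-0.127 mV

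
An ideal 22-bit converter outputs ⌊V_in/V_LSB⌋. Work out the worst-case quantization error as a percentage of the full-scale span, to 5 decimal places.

0.00002 %

Truncating → worst-case error = 1 LSB = V_FS/2^22, so 100/4194304 = 2.38419e-05 % of full scale.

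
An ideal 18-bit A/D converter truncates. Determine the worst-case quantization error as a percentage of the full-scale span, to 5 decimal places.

Truncating → worst-case error = 1 LSB = V_FS/2^18, so 100/262144 = 0.00038147 % of full scale.

0.00038 %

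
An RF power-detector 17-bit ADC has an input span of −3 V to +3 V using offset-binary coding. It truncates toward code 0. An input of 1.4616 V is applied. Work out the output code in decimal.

code 97465

With 131072 levels over 6 V, one step is 45.78 µV.
(V_in − V_low)/LSB = (1.4616 − (−3)) / 4.57764e-05 = 97465.139.
So the output code is 97465.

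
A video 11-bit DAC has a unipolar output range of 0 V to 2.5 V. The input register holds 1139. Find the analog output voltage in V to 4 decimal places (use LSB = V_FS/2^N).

1.3904 V

LSB = 2.5 V / 2^11 = 1.221 mV.
V_out = 0 + 1139 × 0.0012207 V = 1.39038 V.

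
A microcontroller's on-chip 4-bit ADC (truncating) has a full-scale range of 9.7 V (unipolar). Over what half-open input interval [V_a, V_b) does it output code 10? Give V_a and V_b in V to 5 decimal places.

[6.06250 V, 6.66875 V)

LSB = 9.7/2^4 = 0.6062 V.
V_a = V_low + 10·LSB = 6.0625 V; V_b = V_low + 11·LSB = 6.66875 V.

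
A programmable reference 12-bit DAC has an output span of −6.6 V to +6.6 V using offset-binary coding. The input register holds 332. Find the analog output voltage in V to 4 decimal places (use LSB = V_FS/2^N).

-5.5301 V

LSB = 13.2 V / 2^12 = 3.223 mV.
V_out = (−6.6) + 332 × 0.00322266 V = -5.53008 V.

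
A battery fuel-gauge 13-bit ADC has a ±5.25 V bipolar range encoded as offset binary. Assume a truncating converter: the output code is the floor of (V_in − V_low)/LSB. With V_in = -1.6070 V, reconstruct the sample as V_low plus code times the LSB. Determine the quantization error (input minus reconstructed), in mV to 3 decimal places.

0.300 mV

Step size: 10.5 V ÷ 2^13 = 1.282 mV.
Scaled input = 2842.2339 LSBs, so code = 2842.
Code 2842 maps back to (−5.25) + 2842×0.00128174 V = -1.6072998 V.
Difference: 0.000299805 V → 0.300 mV.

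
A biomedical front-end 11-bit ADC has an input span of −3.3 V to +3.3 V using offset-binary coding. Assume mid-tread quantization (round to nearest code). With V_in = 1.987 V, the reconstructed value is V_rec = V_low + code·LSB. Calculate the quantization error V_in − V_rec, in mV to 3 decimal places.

-1.379 mV

One LSB is 6.6 V / 2048 = 3.223 mV.
(1.987 − (−3.3))/0.00322266 = 1640.5721; round gives code 1641.
Reconstructed: 1.9883789 V.
Error = 1.987 − 1.9883789 = -0.00137891 V = -1.379 mV.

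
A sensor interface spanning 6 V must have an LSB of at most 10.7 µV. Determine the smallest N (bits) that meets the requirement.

20 bits

Number of steps required ≥ 6 V / 10.7 µV = 560747.66.
Need 2^N ≥ 560747.66; 2^19 = 524288, 2^20 = 1048576.
Minimum N = 20.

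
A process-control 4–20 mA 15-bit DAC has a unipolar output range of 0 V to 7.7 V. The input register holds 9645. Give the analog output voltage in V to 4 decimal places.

2.2664 V

LSB = 7.7 V / 2^15 = 234.99 µV.
V_out = 0 + 9645 × 0.000234985 V = 2.26643 V.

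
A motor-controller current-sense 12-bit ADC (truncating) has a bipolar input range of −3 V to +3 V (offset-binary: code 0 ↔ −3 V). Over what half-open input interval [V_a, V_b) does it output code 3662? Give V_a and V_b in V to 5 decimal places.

[2.36426 V, 2.36572 V)

LSB = 6/2^12 = 1.465 mV.
V_a = V_low + 3662·LSB = 2.36426 V; V_b = V_low + 3663·LSB = 2.36572 V.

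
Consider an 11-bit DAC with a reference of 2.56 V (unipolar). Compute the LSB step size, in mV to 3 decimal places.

Full-scale span = 2.56 V.
LSB = 2.56 / 2^11 = 2.56 / 2048 = 0.00125 V = 1.250 mV.

1.250 mV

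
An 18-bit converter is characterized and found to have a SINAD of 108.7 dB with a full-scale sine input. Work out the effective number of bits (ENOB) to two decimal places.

17.76 bits

ENOB = (SINAD − 1.76) / 6.02 = (108.7 − 1.76)/6.02 = 17.764.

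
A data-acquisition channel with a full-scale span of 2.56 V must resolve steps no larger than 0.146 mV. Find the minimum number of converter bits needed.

Number of steps required ≥ 2.56 V / 0.146 mV = 17534.25.
Need 2^N ≥ 17534.25; 2^14 = 16384, 2^15 = 32768.
Minimum N = 15.

15 bits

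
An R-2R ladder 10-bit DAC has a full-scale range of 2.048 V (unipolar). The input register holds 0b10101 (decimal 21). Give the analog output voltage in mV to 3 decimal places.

LSB = 2.048 V / 2^10 = 2.000 mV.
Code 0b10101 = 21 decimal.
V_out = 0 + 21 × 0.002 V = 0.042 V.
= 42.000 mV.

42.000 mV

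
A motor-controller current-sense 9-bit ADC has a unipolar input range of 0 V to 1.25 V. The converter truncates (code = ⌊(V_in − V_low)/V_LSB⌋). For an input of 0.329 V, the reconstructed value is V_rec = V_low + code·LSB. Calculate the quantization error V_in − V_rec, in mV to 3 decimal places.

1.852 mV

One LSB is 1.25 V / 512 = 2.441 mV.
(0.329 − 0)/0.00244141 = 134.7584; ⌊·⌋ gives code 134.
Reconstructed: 0.32714844 V.
Error = 0.329 − 0.32714844 = 0.00185156 V = 1.852 mV.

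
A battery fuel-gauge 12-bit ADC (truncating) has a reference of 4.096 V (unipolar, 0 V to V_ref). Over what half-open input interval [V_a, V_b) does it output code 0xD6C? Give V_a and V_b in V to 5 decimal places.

LSB = 4.096/2^12 = 1.000 mV.
Code 0xD6C = 3436 decimal.
V_a = V_low + 3436·LSB = 3.436 V; V_b = V_low + 3437·LSB = 3.437 V.

[3.43600 V, 3.43700 V)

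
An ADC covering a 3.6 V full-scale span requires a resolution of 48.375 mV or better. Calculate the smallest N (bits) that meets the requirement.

7 bits

Number of steps required ≥ 3.6 V / 48.375 mV = 74.42.
Need 2^N ≥ 74.42; 2^6 = 64, 2^7 = 128.
Minimum N = 7.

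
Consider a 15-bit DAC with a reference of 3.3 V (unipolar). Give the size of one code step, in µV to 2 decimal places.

100.71 µV

Full-scale span = 3.3 V.
LSB = 3.3 / 2^15 = 3.3 / 32768 = 0.000100708 V = 100.71 µV.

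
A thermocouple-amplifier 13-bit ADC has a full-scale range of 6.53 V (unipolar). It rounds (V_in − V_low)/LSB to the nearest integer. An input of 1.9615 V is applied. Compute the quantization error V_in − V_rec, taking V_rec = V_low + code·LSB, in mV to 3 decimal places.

-0.210 mV

Step size: 6.53 V ÷ 2^13 = 0.797 mV.
(V_in − V_low)/LSB = (1.9615 − 0)/0.000797119 = 2460.7363 → code 2461 (round).
V_rec = 0 + 2461·0.000797119 = 1.9617102 V.
V_in − V_rec = -0.000210205 V = -0.210 mV.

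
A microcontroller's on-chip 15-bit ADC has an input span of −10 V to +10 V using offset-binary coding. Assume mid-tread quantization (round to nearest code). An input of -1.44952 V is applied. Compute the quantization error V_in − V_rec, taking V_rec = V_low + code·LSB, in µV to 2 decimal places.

64.96 µV

One LSB is 20 V / 32768 = 0.610 mV.
Scaled input = 14009.1064 LSBs, so code = 14009.
Reconstructed: -1.449585 V.
Difference: 6.49609e-05 V → 64.96 µV.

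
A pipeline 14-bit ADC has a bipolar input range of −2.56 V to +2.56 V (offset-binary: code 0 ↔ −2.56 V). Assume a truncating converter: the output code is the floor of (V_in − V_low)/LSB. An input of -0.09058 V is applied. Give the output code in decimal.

LSB = 5.12 V / 16384 = 312.50 µV.
(V_in − V_low)/LSB = (-0.09058 − (−2.56)) / 0.0003125 = 7902.144.
Floor → code 7902.

code 7902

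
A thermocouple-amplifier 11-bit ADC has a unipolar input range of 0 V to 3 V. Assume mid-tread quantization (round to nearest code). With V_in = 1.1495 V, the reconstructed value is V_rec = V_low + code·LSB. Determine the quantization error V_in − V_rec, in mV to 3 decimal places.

-0.402 mV

LSB = 3/2^11 = 1.465 mV.
Scaled input = 784.7253 LSBs, so code = 785.
Reconstructed: 1.1499023 V.
Error = 1.1495 − 1.1499023 = -0.000402344 V = -0.402 mV.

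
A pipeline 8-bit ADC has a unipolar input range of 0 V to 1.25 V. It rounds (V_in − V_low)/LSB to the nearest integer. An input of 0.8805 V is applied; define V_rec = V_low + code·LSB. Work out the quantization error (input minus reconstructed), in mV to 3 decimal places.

1.594 mV

One LSB is 1.25 V / 256 = 4.883 mV.
(V_in − V_low)/LSB = (0.8805 − 0)/0.00488281 = 180.3264 → code 180 (round).
Reconstructed: 0.87890625 V.
V_in − V_rec = 0.00159375 V = 1.594 mV.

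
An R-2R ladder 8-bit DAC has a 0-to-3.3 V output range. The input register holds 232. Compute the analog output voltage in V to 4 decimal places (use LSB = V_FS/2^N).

2.9906 V

LSB = 3.3 V / 2^8 = 12.891 mV.
V_out = 0 + 232 × 0.0128906 V = 2.99063 V.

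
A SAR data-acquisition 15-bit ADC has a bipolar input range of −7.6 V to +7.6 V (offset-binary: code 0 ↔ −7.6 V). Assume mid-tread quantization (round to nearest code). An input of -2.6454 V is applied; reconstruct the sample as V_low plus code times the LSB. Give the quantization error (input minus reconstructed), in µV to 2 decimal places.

34.57 µV

One LSB is 15.2 V / 32768 = 463.87 µV.
(V_in − V_low)/LSB = (-2.6454 − (−7.6))/0.000463867 = 10681.0745 → code 10681 (round).
V_rec = (−7.6) + 10681·0.000463867 = -2.6454346 V.
Difference: 3.45703e-05 V → 34.57 µV.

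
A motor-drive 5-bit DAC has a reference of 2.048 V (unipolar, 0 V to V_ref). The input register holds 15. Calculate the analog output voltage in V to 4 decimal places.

LSB = 2.048 V / 2^5 = 64.000 mV.
V_out = 0 + 15 × 0.064 V = 0.96 V.

0.9600 V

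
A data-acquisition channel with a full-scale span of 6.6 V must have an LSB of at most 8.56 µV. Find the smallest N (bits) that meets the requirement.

Number of steps required ≥ 6.6 V / 8.56 µV = 771028.04.
Need 2^N ≥ 771028.04; 2^19 = 524288, 2^20 = 1048576.
Minimum N = 20.

20 bits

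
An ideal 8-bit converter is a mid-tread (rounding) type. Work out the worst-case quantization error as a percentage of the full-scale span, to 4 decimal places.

0.1953 %

Rounding → worst-case error = ½ LSB = V_FS/2^9, so 100/512 = 0.195312 % of full scale.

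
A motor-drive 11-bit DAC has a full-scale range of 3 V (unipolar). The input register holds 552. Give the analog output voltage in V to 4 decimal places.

0.8086 V

LSB = 3 V / 2^11 = 1.465 mV.
V_out = 0 + 552 × 0.00146484 V = 0.808594 V.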